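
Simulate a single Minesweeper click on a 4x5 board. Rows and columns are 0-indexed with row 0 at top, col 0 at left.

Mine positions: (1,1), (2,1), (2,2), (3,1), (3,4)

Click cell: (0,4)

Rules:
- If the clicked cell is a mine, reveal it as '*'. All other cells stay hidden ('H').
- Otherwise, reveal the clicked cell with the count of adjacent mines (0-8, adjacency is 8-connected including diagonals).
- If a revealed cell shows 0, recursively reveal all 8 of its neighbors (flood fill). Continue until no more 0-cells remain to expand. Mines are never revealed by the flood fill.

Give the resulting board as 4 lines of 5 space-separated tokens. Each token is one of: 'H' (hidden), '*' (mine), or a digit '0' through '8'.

H H 1 0 0
H H 3 1 0
H H H 2 1
H H H H H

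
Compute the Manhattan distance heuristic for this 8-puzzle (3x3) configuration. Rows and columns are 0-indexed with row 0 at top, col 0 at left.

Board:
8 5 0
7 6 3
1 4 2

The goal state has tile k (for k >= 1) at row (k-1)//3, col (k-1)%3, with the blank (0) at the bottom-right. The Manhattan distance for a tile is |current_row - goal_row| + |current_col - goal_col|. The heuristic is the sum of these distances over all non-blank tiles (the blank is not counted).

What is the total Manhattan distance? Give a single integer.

Tile 8: at (0,0), goal (2,1), distance |0-2|+|0-1| = 3
Tile 5: at (0,1), goal (1,1), distance |0-1|+|1-1| = 1
Tile 7: at (1,0), goal (2,0), distance |1-2|+|0-0| = 1
Tile 6: at (1,1), goal (1,2), distance |1-1|+|1-2| = 1
Tile 3: at (1,2), goal (0,2), distance |1-0|+|2-2| = 1
Tile 1: at (2,0), goal (0,0), distance |2-0|+|0-0| = 2
Tile 4: at (2,1), goal (1,0), distance |2-1|+|1-0| = 2
Tile 2: at (2,2), goal (0,1), distance |2-0|+|2-1| = 3
Sum: 3 + 1 + 1 + 1 + 1 + 2 + 2 + 3 = 14

Answer: 14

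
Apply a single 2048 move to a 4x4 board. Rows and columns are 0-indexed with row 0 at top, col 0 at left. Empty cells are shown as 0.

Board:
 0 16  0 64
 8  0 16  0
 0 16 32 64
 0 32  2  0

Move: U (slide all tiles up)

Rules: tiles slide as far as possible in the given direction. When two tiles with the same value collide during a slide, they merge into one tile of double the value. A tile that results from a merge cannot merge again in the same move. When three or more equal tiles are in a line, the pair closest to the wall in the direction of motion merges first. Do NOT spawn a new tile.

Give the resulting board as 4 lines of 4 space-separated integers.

Slide up:
col 0: [0, 8, 0, 0] -> [8, 0, 0, 0]
col 1: [16, 0, 16, 32] -> [32, 32, 0, 0]
col 2: [0, 16, 32, 2] -> [16, 32, 2, 0]
col 3: [64, 0, 64, 0] -> [128, 0, 0, 0]

Answer:   8  32  16 128
  0  32  32   0
  0   0   2   0
  0   0   0   0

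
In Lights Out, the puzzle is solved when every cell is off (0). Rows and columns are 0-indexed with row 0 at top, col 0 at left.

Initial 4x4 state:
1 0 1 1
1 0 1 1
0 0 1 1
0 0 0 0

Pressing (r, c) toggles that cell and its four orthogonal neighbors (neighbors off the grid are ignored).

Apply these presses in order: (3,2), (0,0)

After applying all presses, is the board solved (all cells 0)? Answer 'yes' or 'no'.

Answer: no

Derivation:
After press 1 at (3,2):
1 0 1 1
1 0 1 1
0 0 0 1
0 1 1 1

After press 2 at (0,0):
0 1 1 1
0 0 1 1
0 0 0 1
0 1 1 1

Lights still on: 9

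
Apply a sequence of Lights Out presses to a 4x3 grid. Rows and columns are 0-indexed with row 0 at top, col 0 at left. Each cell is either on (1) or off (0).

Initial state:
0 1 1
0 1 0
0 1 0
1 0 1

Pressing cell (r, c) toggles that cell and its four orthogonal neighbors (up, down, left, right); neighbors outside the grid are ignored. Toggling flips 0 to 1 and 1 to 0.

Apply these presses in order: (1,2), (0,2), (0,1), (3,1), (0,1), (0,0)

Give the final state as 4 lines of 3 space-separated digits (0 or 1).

After press 1 at (1,2):
0 1 0
0 0 1
0 1 1
1 0 1

After press 2 at (0,2):
0 0 1
0 0 0
0 1 1
1 0 1

After press 3 at (0,1):
1 1 0
0 1 0
0 1 1
1 0 1

After press 4 at (3,1):
1 1 0
0 1 0
0 0 1
0 1 0

After press 5 at (0,1):
0 0 1
0 0 0
0 0 1
0 1 0

After press 6 at (0,0):
1 1 1
1 0 0
0 0 1
0 1 0

Answer: 1 1 1
1 0 0
0 0 1
0 1 0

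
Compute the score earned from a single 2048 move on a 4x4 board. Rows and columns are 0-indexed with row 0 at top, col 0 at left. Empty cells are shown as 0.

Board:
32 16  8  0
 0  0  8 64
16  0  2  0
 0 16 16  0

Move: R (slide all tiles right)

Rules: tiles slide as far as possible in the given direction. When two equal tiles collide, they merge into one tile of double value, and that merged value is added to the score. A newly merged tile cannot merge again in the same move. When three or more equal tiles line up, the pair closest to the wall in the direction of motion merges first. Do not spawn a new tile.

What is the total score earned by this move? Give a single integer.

Answer: 32

Derivation:
Slide right:
row 0: [32, 16, 8, 0] -> [0, 32, 16, 8]  score +0 (running 0)
row 1: [0, 0, 8, 64] -> [0, 0, 8, 64]  score +0 (running 0)
row 2: [16, 0, 2, 0] -> [0, 0, 16, 2]  score +0 (running 0)
row 3: [0, 16, 16, 0] -> [0, 0, 0, 32]  score +32 (running 32)
Board after move:
 0 32 16  8
 0  0  8 64
 0  0 16  2
 0  0  0 32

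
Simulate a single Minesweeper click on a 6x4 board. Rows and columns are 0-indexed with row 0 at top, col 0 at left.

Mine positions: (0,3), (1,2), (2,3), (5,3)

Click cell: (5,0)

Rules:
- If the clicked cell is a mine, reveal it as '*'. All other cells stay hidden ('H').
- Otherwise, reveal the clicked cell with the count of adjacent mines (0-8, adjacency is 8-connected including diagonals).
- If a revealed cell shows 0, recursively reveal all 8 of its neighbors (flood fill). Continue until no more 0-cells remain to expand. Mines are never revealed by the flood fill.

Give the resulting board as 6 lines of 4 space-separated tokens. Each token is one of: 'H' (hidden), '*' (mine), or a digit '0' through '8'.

0 1 H H
0 1 H H
0 1 2 H
0 0 1 H
0 0 1 H
0 0 1 H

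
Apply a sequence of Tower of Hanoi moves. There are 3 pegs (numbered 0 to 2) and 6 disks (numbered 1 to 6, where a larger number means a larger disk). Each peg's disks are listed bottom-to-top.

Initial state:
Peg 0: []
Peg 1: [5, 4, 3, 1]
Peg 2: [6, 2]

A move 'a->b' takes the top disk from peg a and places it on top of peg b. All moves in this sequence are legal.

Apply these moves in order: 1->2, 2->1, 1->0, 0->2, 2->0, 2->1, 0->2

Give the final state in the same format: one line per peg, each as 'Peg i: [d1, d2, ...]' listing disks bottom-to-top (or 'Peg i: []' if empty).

After move 1 (1->2):
Peg 0: []
Peg 1: [5, 4, 3]
Peg 2: [6, 2, 1]

After move 2 (2->1):
Peg 0: []
Peg 1: [5, 4, 3, 1]
Peg 2: [6, 2]

After move 3 (1->0):
Peg 0: [1]
Peg 1: [5, 4, 3]
Peg 2: [6, 2]

After move 4 (0->2):
Peg 0: []
Peg 1: [5, 4, 3]
Peg 2: [6, 2, 1]

After move 5 (2->0):
Peg 0: [1]
Peg 1: [5, 4, 3]
Peg 2: [6, 2]

After move 6 (2->1):
Peg 0: [1]
Peg 1: [5, 4, 3, 2]
Peg 2: [6]

After move 7 (0->2):
Peg 0: []
Peg 1: [5, 4, 3, 2]
Peg 2: [6, 1]

Answer: Peg 0: []
Peg 1: [5, 4, 3, 2]
Peg 2: [6, 1]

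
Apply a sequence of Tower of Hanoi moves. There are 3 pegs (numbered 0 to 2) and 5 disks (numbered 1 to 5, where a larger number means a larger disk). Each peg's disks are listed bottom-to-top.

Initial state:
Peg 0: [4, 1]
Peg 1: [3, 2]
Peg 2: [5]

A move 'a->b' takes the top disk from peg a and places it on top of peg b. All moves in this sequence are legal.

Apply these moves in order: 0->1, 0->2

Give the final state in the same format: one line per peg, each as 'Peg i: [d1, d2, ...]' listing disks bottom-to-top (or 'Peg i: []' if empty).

Answer: Peg 0: []
Peg 1: [3, 2, 1]
Peg 2: [5, 4]

Derivation:
After move 1 (0->1):
Peg 0: [4]
Peg 1: [3, 2, 1]
Peg 2: [5]

After move 2 (0->2):
Peg 0: []
Peg 1: [3, 2, 1]
Peg 2: [5, 4]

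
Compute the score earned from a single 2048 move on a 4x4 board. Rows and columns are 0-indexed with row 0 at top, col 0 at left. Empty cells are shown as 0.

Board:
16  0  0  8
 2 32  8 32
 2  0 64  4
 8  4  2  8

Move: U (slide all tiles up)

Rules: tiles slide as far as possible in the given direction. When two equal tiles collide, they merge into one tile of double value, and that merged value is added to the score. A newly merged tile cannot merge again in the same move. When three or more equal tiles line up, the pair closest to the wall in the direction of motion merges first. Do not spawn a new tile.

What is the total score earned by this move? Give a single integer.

Slide up:
col 0: [16, 2, 2, 8] -> [16, 4, 8, 0]  score +4 (running 4)
col 1: [0, 32, 0, 4] -> [32, 4, 0, 0]  score +0 (running 4)
col 2: [0, 8, 64, 2] -> [8, 64, 2, 0]  score +0 (running 4)
col 3: [8, 32, 4, 8] -> [8, 32, 4, 8]  score +0 (running 4)
Board after move:
16 32  8  8
 4  4 64 32
 8  0  2  4
 0  0  0  8

Answer: 4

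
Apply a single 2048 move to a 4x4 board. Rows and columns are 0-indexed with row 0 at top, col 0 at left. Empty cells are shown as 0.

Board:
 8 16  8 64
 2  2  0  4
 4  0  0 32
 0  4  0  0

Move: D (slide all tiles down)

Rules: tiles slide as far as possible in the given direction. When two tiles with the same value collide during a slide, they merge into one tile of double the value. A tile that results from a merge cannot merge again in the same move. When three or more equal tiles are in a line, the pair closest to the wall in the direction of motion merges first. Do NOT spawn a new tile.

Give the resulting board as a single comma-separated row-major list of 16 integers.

Answer: 0, 0, 0, 0, 8, 16, 0, 64, 2, 2, 0, 4, 4, 4, 8, 32

Derivation:
Slide down:
col 0: [8, 2, 4, 0] -> [0, 8, 2, 4]
col 1: [16, 2, 0, 4] -> [0, 16, 2, 4]
col 2: [8, 0, 0, 0] -> [0, 0, 0, 8]
col 3: [64, 4, 32, 0] -> [0, 64, 4, 32]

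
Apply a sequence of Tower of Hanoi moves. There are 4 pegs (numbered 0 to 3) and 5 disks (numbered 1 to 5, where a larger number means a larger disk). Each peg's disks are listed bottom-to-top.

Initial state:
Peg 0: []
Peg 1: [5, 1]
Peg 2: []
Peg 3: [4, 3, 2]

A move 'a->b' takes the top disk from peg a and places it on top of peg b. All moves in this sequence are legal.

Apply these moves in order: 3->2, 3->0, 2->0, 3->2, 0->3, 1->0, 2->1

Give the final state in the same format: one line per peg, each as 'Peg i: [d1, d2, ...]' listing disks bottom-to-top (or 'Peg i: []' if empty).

Answer: Peg 0: [3, 1]
Peg 1: [5, 4]
Peg 2: []
Peg 3: [2]

Derivation:
After move 1 (3->2):
Peg 0: []
Peg 1: [5, 1]
Peg 2: [2]
Peg 3: [4, 3]

After move 2 (3->0):
Peg 0: [3]
Peg 1: [5, 1]
Peg 2: [2]
Peg 3: [4]

After move 3 (2->0):
Peg 0: [3, 2]
Peg 1: [5, 1]
Peg 2: []
Peg 3: [4]

After move 4 (3->2):
Peg 0: [3, 2]
Peg 1: [5, 1]
Peg 2: [4]
Peg 3: []

After move 5 (0->3):
Peg 0: [3]
Peg 1: [5, 1]
Peg 2: [4]
Peg 3: [2]

After move 6 (1->0):
Peg 0: [3, 1]
Peg 1: [5]
Peg 2: [4]
Peg 3: [2]

After move 7 (2->1):
Peg 0: [3, 1]
Peg 1: [5, 4]
Peg 2: []
Peg 3: [2]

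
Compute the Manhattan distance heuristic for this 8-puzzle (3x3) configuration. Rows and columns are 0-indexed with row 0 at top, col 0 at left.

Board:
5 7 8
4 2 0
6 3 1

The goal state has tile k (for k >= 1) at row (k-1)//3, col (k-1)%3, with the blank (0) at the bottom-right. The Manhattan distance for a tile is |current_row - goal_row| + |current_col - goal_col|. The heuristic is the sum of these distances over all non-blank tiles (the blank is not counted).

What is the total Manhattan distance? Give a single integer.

Answer: 19

Derivation:
Tile 5: at (0,0), goal (1,1), distance |0-1|+|0-1| = 2
Tile 7: at (0,1), goal (2,0), distance |0-2|+|1-0| = 3
Tile 8: at (0,2), goal (2,1), distance |0-2|+|2-1| = 3
Tile 4: at (1,0), goal (1,0), distance |1-1|+|0-0| = 0
Tile 2: at (1,1), goal (0,1), distance |1-0|+|1-1| = 1
Tile 6: at (2,0), goal (1,2), distance |2-1|+|0-2| = 3
Tile 3: at (2,1), goal (0,2), distance |2-0|+|1-2| = 3
Tile 1: at (2,2), goal (0,0), distance |2-0|+|2-0| = 4
Sum: 2 + 3 + 3 + 0 + 1 + 3 + 3 + 4 = 19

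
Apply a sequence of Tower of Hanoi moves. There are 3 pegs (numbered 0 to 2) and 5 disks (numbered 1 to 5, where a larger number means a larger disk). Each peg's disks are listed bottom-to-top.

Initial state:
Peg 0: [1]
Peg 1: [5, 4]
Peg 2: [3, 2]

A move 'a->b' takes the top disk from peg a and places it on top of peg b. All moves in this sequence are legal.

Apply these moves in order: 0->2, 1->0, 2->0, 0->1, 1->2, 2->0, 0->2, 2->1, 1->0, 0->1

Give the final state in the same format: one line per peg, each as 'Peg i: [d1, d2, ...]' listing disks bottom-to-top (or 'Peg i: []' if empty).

After move 1 (0->2):
Peg 0: []
Peg 1: [5, 4]
Peg 2: [3, 2, 1]

After move 2 (1->0):
Peg 0: [4]
Peg 1: [5]
Peg 2: [3, 2, 1]

After move 3 (2->0):
Peg 0: [4, 1]
Peg 1: [5]
Peg 2: [3, 2]

After move 4 (0->1):
Peg 0: [4]
Peg 1: [5, 1]
Peg 2: [3, 2]

After move 5 (1->2):
Peg 0: [4]
Peg 1: [5]
Peg 2: [3, 2, 1]

After move 6 (2->0):
Peg 0: [4, 1]
Peg 1: [5]
Peg 2: [3, 2]

After move 7 (0->2):
Peg 0: [4]
Peg 1: [5]
Peg 2: [3, 2, 1]

After move 8 (2->1):
Peg 0: [4]
Peg 1: [5, 1]
Peg 2: [3, 2]

After move 9 (1->0):
Peg 0: [4, 1]
Peg 1: [5]
Peg 2: [3, 2]

After move 10 (0->1):
Peg 0: [4]
Peg 1: [5, 1]
Peg 2: [3, 2]

Answer: Peg 0: [4]
Peg 1: [5, 1]
Peg 2: [3, 2]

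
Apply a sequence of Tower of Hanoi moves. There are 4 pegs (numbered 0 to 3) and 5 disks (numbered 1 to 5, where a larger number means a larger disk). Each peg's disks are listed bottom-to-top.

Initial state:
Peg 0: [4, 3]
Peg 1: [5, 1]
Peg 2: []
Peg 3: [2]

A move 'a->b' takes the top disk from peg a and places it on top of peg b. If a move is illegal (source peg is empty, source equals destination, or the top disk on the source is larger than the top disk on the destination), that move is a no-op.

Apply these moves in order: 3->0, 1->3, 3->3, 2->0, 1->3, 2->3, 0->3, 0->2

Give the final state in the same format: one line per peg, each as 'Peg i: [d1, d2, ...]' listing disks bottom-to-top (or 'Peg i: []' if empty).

Answer: Peg 0: [4, 3]
Peg 1: [5]
Peg 2: [2]
Peg 3: [1]

Derivation:
After move 1 (3->0):
Peg 0: [4, 3, 2]
Peg 1: [5, 1]
Peg 2: []
Peg 3: []

After move 2 (1->3):
Peg 0: [4, 3, 2]
Peg 1: [5]
Peg 2: []
Peg 3: [1]

After move 3 (3->3):
Peg 0: [4, 3, 2]
Peg 1: [5]
Peg 2: []
Peg 3: [1]

After move 4 (2->0):
Peg 0: [4, 3, 2]
Peg 1: [5]
Peg 2: []
Peg 3: [1]

After move 5 (1->3):
Peg 0: [4, 3, 2]
Peg 1: [5]
Peg 2: []
Peg 3: [1]

After move 6 (2->3):
Peg 0: [4, 3, 2]
Peg 1: [5]
Peg 2: []
Peg 3: [1]

After move 7 (0->3):
Peg 0: [4, 3, 2]
Peg 1: [5]
Peg 2: []
Peg 3: [1]

After move 8 (0->2):
Peg 0: [4, 3]
Peg 1: [5]
Peg 2: [2]
Peg 3: [1]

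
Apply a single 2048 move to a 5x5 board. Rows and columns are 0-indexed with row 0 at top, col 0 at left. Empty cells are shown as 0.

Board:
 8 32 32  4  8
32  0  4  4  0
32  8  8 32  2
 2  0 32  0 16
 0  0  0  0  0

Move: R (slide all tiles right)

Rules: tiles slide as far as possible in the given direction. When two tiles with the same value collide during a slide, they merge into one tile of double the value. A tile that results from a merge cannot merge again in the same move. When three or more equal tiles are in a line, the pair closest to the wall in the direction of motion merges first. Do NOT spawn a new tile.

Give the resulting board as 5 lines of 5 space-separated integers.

Slide right:
row 0: [8, 32, 32, 4, 8] -> [0, 8, 64, 4, 8]
row 1: [32, 0, 4, 4, 0] -> [0, 0, 0, 32, 8]
row 2: [32, 8, 8, 32, 2] -> [0, 32, 16, 32, 2]
row 3: [2, 0, 32, 0, 16] -> [0, 0, 2, 32, 16]
row 4: [0, 0, 0, 0, 0] -> [0, 0, 0, 0, 0]

Answer:  0  8 64  4  8
 0  0  0 32  8
 0 32 16 32  2
 0  0  2 32 16
 0  0  0  0  0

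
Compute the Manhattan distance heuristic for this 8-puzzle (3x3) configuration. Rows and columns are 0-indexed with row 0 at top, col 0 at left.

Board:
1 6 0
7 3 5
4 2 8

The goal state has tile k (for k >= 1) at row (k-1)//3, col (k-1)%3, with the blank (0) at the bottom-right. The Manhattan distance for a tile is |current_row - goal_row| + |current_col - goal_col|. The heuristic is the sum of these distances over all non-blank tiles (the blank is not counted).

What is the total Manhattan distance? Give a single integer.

Answer: 10

Derivation:
Tile 1: (0,0)->(0,0) = 0
Tile 6: (0,1)->(1,2) = 2
Tile 7: (1,0)->(2,0) = 1
Tile 3: (1,1)->(0,2) = 2
Tile 5: (1,2)->(1,1) = 1
Tile 4: (2,0)->(1,0) = 1
Tile 2: (2,1)->(0,1) = 2
Tile 8: (2,2)->(2,1) = 1
Sum: 0 + 2 + 1 + 2 + 1 + 1 + 2 + 1 = 10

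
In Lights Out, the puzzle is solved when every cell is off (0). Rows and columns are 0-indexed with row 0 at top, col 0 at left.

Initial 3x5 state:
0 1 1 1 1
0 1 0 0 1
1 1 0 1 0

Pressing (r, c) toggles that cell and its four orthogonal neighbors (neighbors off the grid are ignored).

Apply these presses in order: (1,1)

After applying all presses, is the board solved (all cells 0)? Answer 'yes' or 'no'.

Answer: no

Derivation:
After press 1 at (1,1):
0 0 1 1 1
1 0 1 0 1
1 0 0 1 0

Lights still on: 8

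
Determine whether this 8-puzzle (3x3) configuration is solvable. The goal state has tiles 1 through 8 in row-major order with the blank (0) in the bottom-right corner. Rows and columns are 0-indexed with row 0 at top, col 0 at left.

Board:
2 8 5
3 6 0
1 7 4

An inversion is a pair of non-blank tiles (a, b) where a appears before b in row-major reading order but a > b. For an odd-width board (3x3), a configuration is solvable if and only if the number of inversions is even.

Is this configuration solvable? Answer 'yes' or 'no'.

Answer: yes

Derivation:
Inversions (pairs i<j in row-major order where tile[i] > tile[j] > 0): 14
14 is even, so the puzzle is solvable.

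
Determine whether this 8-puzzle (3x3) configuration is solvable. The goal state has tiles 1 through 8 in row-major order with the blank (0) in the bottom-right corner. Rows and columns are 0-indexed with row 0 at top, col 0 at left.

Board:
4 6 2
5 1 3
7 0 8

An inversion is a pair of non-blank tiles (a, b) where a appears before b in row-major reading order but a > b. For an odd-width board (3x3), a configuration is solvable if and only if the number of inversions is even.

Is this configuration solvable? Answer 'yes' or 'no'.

Inversions (pairs i<j in row-major order where tile[i] > tile[j] > 0): 10
10 is even, so the puzzle is solvable.

Answer: yes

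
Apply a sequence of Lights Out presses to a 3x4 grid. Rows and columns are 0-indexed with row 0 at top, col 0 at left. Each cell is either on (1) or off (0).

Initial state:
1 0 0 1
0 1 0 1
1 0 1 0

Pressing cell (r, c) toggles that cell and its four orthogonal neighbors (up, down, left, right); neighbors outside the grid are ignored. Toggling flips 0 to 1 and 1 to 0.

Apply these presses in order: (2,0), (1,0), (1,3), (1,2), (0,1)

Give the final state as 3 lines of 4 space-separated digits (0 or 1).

Answer: 1 1 0 0
0 0 0 1
1 1 0 1

Derivation:
After press 1 at (2,0):
1 0 0 1
1 1 0 1
0 1 1 0

After press 2 at (1,0):
0 0 0 1
0 0 0 1
1 1 1 0

After press 3 at (1,3):
0 0 0 0
0 0 1 0
1 1 1 1

After press 4 at (1,2):
0 0 1 0
0 1 0 1
1 1 0 1

After press 5 at (0,1):
1 1 0 0
0 0 0 1
1 1 0 1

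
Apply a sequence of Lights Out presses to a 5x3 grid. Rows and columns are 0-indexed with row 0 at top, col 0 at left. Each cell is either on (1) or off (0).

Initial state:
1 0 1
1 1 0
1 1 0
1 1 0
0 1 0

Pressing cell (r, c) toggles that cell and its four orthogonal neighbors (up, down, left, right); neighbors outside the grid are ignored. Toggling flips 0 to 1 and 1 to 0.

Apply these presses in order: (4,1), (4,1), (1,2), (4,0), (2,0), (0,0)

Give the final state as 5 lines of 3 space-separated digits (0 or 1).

Answer: 0 1 0
1 0 1
0 0 1
1 1 0
1 0 0

Derivation:
After press 1 at (4,1):
1 0 1
1 1 0
1 1 0
1 0 0
1 0 1

After press 2 at (4,1):
1 0 1
1 1 0
1 1 0
1 1 0
0 1 0

After press 3 at (1,2):
1 0 0
1 0 1
1 1 1
1 1 0
0 1 0

After press 4 at (4,0):
1 0 0
1 0 1
1 1 1
0 1 0
1 0 0

After press 5 at (2,0):
1 0 0
0 0 1
0 0 1
1 1 0
1 0 0

After press 6 at (0,0):
0 1 0
1 0 1
0 0 1
1 1 0
1 0 0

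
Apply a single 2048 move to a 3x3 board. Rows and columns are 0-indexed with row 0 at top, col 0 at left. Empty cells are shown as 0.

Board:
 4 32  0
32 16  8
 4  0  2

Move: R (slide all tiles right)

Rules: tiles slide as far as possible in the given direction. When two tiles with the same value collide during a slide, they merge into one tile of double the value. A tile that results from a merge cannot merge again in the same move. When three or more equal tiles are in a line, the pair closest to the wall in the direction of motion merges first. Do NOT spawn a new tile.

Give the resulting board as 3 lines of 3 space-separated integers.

Answer:  0  4 32
32 16  8
 0  4  2

Derivation:
Slide right:
row 0: [4, 32, 0] -> [0, 4, 32]
row 1: [32, 16, 8] -> [32, 16, 8]
row 2: [4, 0, 2] -> [0, 4, 2]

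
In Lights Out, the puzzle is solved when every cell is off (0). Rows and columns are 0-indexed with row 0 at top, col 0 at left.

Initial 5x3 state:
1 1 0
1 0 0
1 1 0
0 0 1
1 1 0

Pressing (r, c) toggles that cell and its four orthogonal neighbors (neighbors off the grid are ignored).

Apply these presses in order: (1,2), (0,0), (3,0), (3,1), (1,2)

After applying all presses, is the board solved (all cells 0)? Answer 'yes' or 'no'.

After press 1 at (1,2):
1 1 1
1 1 1
1 1 1
0 0 1
1 1 0

After press 2 at (0,0):
0 0 1
0 1 1
1 1 1
0 0 1
1 1 0

After press 3 at (3,0):
0 0 1
0 1 1
0 1 1
1 1 1
0 1 0

After press 4 at (3,1):
0 0 1
0 1 1
0 0 1
0 0 0
0 0 0

After press 5 at (1,2):
0 0 0
0 0 0
0 0 0
0 0 0
0 0 0

Lights still on: 0

Answer: yes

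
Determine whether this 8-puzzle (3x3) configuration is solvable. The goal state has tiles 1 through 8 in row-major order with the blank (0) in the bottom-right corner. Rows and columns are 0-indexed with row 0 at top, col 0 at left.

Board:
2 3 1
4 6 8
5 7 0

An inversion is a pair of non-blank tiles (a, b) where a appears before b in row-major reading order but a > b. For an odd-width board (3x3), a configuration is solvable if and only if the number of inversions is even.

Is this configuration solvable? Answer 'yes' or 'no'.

Answer: no

Derivation:
Inversions (pairs i<j in row-major order where tile[i] > tile[j] > 0): 5
5 is odd, so the puzzle is not solvable.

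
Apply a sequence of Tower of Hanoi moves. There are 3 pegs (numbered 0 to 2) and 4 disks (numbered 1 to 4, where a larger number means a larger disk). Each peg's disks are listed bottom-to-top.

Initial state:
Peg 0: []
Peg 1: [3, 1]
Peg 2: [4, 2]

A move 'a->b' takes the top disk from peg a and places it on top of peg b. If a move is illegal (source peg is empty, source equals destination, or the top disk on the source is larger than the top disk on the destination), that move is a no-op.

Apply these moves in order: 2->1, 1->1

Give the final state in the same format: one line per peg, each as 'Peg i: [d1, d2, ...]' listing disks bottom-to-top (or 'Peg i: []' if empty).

After move 1 (2->1):
Peg 0: []
Peg 1: [3, 1]
Peg 2: [4, 2]

After move 2 (1->1):
Peg 0: []
Peg 1: [3, 1]
Peg 2: [4, 2]

Answer: Peg 0: []
Peg 1: [3, 1]
Peg 2: [4, 2]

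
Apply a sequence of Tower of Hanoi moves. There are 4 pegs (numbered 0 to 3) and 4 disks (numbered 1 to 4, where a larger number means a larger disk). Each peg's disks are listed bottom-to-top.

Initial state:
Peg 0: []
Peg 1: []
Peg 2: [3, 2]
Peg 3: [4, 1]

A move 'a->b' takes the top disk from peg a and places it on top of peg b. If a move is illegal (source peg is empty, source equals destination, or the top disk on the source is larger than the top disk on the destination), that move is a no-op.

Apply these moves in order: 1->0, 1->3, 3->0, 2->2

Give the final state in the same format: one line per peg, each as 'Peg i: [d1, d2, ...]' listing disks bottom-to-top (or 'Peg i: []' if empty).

Answer: Peg 0: [1]
Peg 1: []
Peg 2: [3, 2]
Peg 3: [4]

Derivation:
After move 1 (1->0):
Peg 0: []
Peg 1: []
Peg 2: [3, 2]
Peg 3: [4, 1]

After move 2 (1->3):
Peg 0: []
Peg 1: []
Peg 2: [3, 2]
Peg 3: [4, 1]

After move 3 (3->0):
Peg 0: [1]
Peg 1: []
Peg 2: [3, 2]
Peg 3: [4]

After move 4 (2->2):
Peg 0: [1]
Peg 1: []
Peg 2: [3, 2]
Peg 3: [4]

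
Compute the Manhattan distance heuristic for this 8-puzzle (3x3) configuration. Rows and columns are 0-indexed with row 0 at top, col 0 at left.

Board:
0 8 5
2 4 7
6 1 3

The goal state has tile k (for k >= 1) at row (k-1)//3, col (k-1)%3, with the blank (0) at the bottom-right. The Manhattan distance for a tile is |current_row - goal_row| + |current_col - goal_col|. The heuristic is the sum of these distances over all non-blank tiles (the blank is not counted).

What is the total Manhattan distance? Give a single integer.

Answer: 18

Derivation:
Tile 8: at (0,1), goal (2,1), distance |0-2|+|1-1| = 2
Tile 5: at (0,2), goal (1,1), distance |0-1|+|2-1| = 2
Tile 2: at (1,0), goal (0,1), distance |1-0|+|0-1| = 2
Tile 4: at (1,1), goal (1,0), distance |1-1|+|1-0| = 1
Tile 7: at (1,2), goal (2,0), distance |1-2|+|2-0| = 3
Tile 6: at (2,0), goal (1,2), distance |2-1|+|0-2| = 3
Tile 1: at (2,1), goal (0,0), distance |2-0|+|1-0| = 3
Tile 3: at (2,2), goal (0,2), distance |2-0|+|2-2| = 2
Sum: 2 + 2 + 2 + 1 + 3 + 3 + 3 + 2 = 18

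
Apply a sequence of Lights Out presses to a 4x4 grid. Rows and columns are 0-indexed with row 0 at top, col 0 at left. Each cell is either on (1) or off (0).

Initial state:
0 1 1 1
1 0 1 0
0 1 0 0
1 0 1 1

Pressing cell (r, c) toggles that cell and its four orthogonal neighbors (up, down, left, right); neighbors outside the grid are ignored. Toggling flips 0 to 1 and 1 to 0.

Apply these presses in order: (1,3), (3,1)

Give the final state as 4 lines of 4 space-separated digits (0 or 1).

Answer: 0 1 1 0
1 0 0 1
0 0 0 1
0 1 0 1

Derivation:
After press 1 at (1,3):
0 1 1 0
1 0 0 1
0 1 0 1
1 0 1 1

After press 2 at (3,1):
0 1 1 0
1 0 0 1
0 0 0 1
0 1 0 1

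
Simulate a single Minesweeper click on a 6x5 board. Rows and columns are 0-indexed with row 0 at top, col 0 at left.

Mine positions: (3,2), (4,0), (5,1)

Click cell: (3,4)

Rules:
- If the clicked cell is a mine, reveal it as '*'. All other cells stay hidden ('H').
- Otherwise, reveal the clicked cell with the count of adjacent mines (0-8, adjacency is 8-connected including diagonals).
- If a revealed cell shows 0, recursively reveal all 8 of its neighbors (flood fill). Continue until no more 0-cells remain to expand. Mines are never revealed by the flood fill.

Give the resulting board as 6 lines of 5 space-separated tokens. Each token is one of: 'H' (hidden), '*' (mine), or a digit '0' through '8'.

0 0 0 0 0
0 0 0 0 0
0 1 1 1 0
1 2 H 1 0
H H 2 1 0
H H 1 0 0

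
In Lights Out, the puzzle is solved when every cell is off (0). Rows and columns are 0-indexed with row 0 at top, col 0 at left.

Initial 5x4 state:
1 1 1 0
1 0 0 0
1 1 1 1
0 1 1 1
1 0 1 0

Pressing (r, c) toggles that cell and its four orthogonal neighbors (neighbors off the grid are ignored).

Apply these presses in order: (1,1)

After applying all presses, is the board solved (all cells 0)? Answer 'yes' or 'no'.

Answer: no

Derivation:
After press 1 at (1,1):
1 0 1 0
0 1 1 0
1 0 1 1
0 1 1 1
1 0 1 0

Lights still on: 12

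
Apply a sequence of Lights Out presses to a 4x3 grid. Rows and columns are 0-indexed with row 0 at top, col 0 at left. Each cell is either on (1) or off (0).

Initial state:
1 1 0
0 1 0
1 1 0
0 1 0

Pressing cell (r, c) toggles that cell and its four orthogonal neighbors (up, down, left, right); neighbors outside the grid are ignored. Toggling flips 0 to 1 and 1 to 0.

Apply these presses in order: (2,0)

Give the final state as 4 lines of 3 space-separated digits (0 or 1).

Answer: 1 1 0
1 1 0
0 0 0
1 1 0

Derivation:
After press 1 at (2,0):
1 1 0
1 1 0
0 0 0
1 1 0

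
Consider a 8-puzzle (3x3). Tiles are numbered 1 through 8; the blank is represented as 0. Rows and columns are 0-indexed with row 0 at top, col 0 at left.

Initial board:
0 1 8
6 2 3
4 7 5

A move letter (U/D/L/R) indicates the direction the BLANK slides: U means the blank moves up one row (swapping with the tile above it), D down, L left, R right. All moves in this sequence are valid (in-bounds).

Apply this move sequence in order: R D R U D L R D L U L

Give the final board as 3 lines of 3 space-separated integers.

After move 1 (R):
1 0 8
6 2 3
4 7 5

After move 2 (D):
1 2 8
6 0 3
4 7 5

After move 3 (R):
1 2 8
6 3 0
4 7 5

After move 4 (U):
1 2 0
6 3 8
4 7 5

After move 5 (D):
1 2 8
6 3 0
4 7 5

After move 6 (L):
1 2 8
6 0 3
4 7 5

After move 7 (R):
1 2 8
6 3 0
4 7 5

After move 8 (D):
1 2 8
6 3 5
4 7 0

After move 9 (L):
1 2 8
6 3 5
4 0 7

After move 10 (U):
1 2 8
6 0 5
4 3 7

After move 11 (L):
1 2 8
0 6 5
4 3 7

Answer: 1 2 8
0 6 5
4 3 7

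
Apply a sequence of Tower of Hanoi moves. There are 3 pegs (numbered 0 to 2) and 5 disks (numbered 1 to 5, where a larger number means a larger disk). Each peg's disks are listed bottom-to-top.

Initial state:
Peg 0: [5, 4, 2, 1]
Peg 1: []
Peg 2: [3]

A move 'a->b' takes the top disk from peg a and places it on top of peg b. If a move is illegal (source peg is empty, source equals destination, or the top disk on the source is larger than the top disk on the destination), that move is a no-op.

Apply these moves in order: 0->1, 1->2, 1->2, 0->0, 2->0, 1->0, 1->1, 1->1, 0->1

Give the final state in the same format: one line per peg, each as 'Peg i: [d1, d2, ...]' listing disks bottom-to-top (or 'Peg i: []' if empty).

After move 1 (0->1):
Peg 0: [5, 4, 2]
Peg 1: [1]
Peg 2: [3]

After move 2 (1->2):
Peg 0: [5, 4, 2]
Peg 1: []
Peg 2: [3, 1]

After move 3 (1->2):
Peg 0: [5, 4, 2]
Peg 1: []
Peg 2: [3, 1]

After move 4 (0->0):
Peg 0: [5, 4, 2]
Peg 1: []
Peg 2: [3, 1]

After move 5 (2->0):
Peg 0: [5, 4, 2, 1]
Peg 1: []
Peg 2: [3]

After move 6 (1->0):
Peg 0: [5, 4, 2, 1]
Peg 1: []
Peg 2: [3]

After move 7 (1->1):
Peg 0: [5, 4, 2, 1]
Peg 1: []
Peg 2: [3]

After move 8 (1->1):
Peg 0: [5, 4, 2, 1]
Peg 1: []
Peg 2: [3]

After move 9 (0->1):
Peg 0: [5, 4, 2]
Peg 1: [1]
Peg 2: [3]

Answer: Peg 0: [5, 4, 2]
Peg 1: [1]
Peg 2: [3]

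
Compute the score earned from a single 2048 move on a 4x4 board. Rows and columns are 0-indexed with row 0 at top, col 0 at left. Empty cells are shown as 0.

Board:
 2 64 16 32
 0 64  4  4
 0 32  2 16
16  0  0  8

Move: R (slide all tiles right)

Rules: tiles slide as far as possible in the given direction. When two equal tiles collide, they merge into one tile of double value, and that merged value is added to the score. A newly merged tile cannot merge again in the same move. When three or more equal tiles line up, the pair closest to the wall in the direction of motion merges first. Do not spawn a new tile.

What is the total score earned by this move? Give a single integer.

Answer: 8

Derivation:
Slide right:
row 0: [2, 64, 16, 32] -> [2, 64, 16, 32]  score +0 (running 0)
row 1: [0, 64, 4, 4] -> [0, 0, 64, 8]  score +8 (running 8)
row 2: [0, 32, 2, 16] -> [0, 32, 2, 16]  score +0 (running 8)
row 3: [16, 0, 0, 8] -> [0, 0, 16, 8]  score +0 (running 8)
Board after move:
 2 64 16 32
 0  0 64  8
 0 32  2 16
 0  0 16  8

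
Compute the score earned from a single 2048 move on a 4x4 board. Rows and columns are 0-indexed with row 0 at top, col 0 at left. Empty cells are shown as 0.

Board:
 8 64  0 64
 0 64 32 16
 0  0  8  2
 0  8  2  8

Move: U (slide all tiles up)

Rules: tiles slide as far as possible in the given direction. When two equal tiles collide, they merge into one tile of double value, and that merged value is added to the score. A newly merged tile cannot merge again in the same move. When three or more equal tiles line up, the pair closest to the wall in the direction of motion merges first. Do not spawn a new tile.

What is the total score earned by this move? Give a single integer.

Answer: 128

Derivation:
Slide up:
col 0: [8, 0, 0, 0] -> [8, 0, 0, 0]  score +0 (running 0)
col 1: [64, 64, 0, 8] -> [128, 8, 0, 0]  score +128 (running 128)
col 2: [0, 32, 8, 2] -> [32, 8, 2, 0]  score +0 (running 128)
col 3: [64, 16, 2, 8] -> [64, 16, 2, 8]  score +0 (running 128)
Board after move:
  8 128  32  64
  0   8   8  16
  0   0   2   2
  0   0   0   8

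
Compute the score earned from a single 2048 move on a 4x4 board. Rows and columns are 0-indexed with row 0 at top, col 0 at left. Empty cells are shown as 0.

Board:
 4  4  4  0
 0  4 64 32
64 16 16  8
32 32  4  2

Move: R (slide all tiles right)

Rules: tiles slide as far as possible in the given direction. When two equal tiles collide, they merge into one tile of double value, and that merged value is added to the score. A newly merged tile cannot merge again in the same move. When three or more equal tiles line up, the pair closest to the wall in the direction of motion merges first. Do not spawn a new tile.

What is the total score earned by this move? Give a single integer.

Answer: 104

Derivation:
Slide right:
row 0: [4, 4, 4, 0] -> [0, 0, 4, 8]  score +8 (running 8)
row 1: [0, 4, 64, 32] -> [0, 4, 64, 32]  score +0 (running 8)
row 2: [64, 16, 16, 8] -> [0, 64, 32, 8]  score +32 (running 40)
row 3: [32, 32, 4, 2] -> [0, 64, 4, 2]  score +64 (running 104)
Board after move:
 0  0  4  8
 0  4 64 32
 0 64 32  8
 0 64  4  2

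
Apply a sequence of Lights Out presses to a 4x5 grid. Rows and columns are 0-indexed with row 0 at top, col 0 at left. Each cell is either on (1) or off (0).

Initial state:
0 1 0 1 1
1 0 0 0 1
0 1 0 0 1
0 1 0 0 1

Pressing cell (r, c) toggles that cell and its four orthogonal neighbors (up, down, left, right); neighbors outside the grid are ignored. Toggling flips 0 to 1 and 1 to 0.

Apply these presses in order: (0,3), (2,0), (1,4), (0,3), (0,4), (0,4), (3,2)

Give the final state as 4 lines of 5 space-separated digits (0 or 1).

After press 1 at (0,3):
0 1 1 0 0
1 0 0 1 1
0 1 0 0 1
0 1 0 0 1

After press 2 at (2,0):
0 1 1 0 0
0 0 0 1 1
1 0 0 0 1
1 1 0 0 1

After press 3 at (1,4):
0 1 1 0 1
0 0 0 0 0
1 0 0 0 0
1 1 0 0 1

After press 4 at (0,3):
0 1 0 1 0
0 0 0 1 0
1 0 0 0 0
1 1 0 0 1

After press 5 at (0,4):
0 1 0 0 1
0 0 0 1 1
1 0 0 0 0
1 1 0 0 1

After press 6 at (0,4):
0 1 0 1 0
0 0 0 1 0
1 0 0 0 0
1 1 0 0 1

After press 7 at (3,2):
0 1 0 1 0
0 0 0 1 0
1 0 1 0 0
1 0 1 1 1

Answer: 0 1 0 1 0
0 0 0 1 0
1 0 1 0 0
1 0 1 1 1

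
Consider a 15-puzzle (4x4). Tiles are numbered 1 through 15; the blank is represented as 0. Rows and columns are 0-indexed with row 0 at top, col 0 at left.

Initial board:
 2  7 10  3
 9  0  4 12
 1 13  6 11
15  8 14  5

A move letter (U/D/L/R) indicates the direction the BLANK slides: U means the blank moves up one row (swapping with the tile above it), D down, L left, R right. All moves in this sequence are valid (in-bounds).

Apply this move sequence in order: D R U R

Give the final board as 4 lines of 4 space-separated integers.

Answer:  2  7 10  3
 9 13 12  0
 1  6  4 11
15  8 14  5

Derivation:
After move 1 (D):
 2  7 10  3
 9 13  4 12
 1  0  6 11
15  8 14  5

After move 2 (R):
 2  7 10  3
 9 13  4 12
 1  6  0 11
15  8 14  5

After move 3 (U):
 2  7 10  3
 9 13  0 12
 1  6  4 11
15  8 14  5

After move 4 (R):
 2  7 10  3
 9 13 12  0
 1  6  4 11
15  8 14  5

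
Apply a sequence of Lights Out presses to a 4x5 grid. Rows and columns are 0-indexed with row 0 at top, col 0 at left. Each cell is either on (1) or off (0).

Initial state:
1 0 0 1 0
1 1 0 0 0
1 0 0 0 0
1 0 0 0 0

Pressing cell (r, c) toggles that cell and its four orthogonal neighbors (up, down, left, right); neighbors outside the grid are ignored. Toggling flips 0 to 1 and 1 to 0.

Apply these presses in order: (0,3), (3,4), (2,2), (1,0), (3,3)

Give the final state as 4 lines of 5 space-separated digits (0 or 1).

Answer: 0 0 1 0 1
0 0 1 1 0
0 1 1 0 1
1 0 0 0 0

Derivation:
After press 1 at (0,3):
1 0 1 0 1
1 1 0 1 0
1 0 0 0 0
1 0 0 0 0

After press 2 at (3,4):
1 0 1 0 1
1 1 0 1 0
1 0 0 0 1
1 0 0 1 1

After press 3 at (2,2):
1 0 1 0 1
1 1 1 1 0
1 1 1 1 1
1 0 1 1 1

After press 4 at (1,0):
0 0 1 0 1
0 0 1 1 0
0 1 1 1 1
1 0 1 1 1

After press 5 at (3,3):
0 0 1 0 1
0 0 1 1 0
0 1 1 0 1
1 0 0 0 0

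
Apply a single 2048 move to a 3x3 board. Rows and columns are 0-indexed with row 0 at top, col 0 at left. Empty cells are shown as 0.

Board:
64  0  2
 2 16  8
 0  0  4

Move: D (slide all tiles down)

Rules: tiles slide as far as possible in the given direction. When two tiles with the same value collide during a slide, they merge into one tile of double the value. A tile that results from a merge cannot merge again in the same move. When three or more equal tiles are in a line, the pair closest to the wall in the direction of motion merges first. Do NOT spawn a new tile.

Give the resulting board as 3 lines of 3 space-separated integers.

Slide down:
col 0: [64, 2, 0] -> [0, 64, 2]
col 1: [0, 16, 0] -> [0, 0, 16]
col 2: [2, 8, 4] -> [2, 8, 4]

Answer:  0  0  2
64  0  8
 2 16  4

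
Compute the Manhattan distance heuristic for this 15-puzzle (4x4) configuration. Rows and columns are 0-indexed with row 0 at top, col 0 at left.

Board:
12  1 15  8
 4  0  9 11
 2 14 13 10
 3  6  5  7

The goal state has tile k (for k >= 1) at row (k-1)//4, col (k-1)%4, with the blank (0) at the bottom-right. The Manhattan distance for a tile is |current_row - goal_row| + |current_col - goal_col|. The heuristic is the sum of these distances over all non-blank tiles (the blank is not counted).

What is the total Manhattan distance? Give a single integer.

Tile 12: (0,0)->(2,3) = 5
Tile 1: (0,1)->(0,0) = 1
Tile 15: (0,2)->(3,2) = 3
Tile 8: (0,3)->(1,3) = 1
Tile 4: (1,0)->(0,3) = 4
Tile 9: (1,2)->(2,0) = 3
Tile 11: (1,3)->(2,2) = 2
Tile 2: (2,0)->(0,1) = 3
Tile 14: (2,1)->(3,1) = 1
Tile 13: (2,2)->(3,0) = 3
Tile 10: (2,3)->(2,1) = 2
Tile 3: (3,0)->(0,2) = 5
Tile 6: (3,1)->(1,1) = 2
Tile 5: (3,2)->(1,0) = 4
Tile 7: (3,3)->(1,2) = 3
Sum: 5 + 1 + 3 + 1 + 4 + 3 + 2 + 3 + 1 + 3 + 2 + 5 + 2 + 4 + 3 = 42

Answer: 42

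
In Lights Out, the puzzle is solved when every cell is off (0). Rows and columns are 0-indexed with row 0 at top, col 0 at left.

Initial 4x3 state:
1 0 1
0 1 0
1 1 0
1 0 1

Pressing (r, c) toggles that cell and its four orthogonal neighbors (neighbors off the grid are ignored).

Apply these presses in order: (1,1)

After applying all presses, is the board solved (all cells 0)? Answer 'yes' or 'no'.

Answer: no

Derivation:
After press 1 at (1,1):
1 1 1
1 0 1
1 0 0
1 0 1

Lights still on: 8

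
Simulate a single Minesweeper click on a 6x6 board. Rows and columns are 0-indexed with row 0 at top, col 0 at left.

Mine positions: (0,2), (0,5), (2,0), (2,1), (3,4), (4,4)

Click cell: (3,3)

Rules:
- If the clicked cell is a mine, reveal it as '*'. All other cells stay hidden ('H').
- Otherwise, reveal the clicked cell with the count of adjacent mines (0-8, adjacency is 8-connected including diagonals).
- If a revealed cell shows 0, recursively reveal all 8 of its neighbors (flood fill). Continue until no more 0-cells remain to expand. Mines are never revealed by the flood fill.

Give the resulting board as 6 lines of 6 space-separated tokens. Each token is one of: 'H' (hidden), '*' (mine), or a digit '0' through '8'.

H H H H H H
H H H H H H
H H H H H H
H H H 2 H H
H H H H H H
H H H H H H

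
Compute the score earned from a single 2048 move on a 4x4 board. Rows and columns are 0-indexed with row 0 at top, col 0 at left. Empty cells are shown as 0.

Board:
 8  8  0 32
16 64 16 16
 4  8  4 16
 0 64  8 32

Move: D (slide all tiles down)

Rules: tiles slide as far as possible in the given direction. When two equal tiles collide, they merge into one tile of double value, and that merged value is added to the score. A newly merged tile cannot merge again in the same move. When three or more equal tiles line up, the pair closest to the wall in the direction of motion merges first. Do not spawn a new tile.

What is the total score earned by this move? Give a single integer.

Slide down:
col 0: [8, 16, 4, 0] -> [0, 8, 16, 4]  score +0 (running 0)
col 1: [8, 64, 8, 64] -> [8, 64, 8, 64]  score +0 (running 0)
col 2: [0, 16, 4, 8] -> [0, 16, 4, 8]  score +0 (running 0)
col 3: [32, 16, 16, 32] -> [0, 32, 32, 32]  score +32 (running 32)
Board after move:
 0  8  0  0
 8 64 16 32
16  8  4 32
 4 64  8 32

Answer: 32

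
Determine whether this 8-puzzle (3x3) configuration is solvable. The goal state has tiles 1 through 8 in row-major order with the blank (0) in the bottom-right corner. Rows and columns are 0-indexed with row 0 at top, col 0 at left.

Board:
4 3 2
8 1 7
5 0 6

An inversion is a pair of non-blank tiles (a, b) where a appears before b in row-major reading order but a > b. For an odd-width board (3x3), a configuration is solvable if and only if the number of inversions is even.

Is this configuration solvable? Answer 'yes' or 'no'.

Inversions (pairs i<j in row-major order where tile[i] > tile[j] > 0): 12
12 is even, so the puzzle is solvable.

Answer: yes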